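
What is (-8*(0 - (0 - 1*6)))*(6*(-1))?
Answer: 288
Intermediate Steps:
(-8*(0 - (0 - 1*6)))*(6*(-1)) = -8*(0 - (0 - 6))*(-6) = -8*(0 - 1*(-6))*(-6) = -8*(0 + 6)*(-6) = -8*6*(-6) = -48*(-6) = 288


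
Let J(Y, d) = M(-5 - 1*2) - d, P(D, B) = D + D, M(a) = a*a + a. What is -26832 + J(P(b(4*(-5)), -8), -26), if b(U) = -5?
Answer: -26764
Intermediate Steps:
M(a) = a + a**2 (M(a) = a**2 + a = a + a**2)
P(D, B) = 2*D
J(Y, d) = 42 - d (J(Y, d) = (-5 - 1*2)*(1 + (-5 - 1*2)) - d = (-5 - 2)*(1 + (-5 - 2)) - d = -7*(1 - 7) - d = -7*(-6) - d = 42 - d)
-26832 + J(P(b(4*(-5)), -8), -26) = -26832 + (42 - 1*(-26)) = -26832 + (42 + 26) = -26832 + 68 = -26764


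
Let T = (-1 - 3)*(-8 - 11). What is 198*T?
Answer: 15048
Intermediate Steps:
T = 76 (T = -4*(-19) = 76)
198*T = 198*76 = 15048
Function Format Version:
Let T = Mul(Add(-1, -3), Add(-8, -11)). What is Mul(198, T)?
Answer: 15048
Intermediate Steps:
T = 76 (T = Mul(-4, -19) = 76)
Mul(198, T) = Mul(198, 76) = 15048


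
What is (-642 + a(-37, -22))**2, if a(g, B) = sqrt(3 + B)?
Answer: (642 - I*sqrt(19))**2 ≈ 4.1215e+5 - 5597.0*I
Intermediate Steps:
(-642 + a(-37, -22))**2 = (-642 + sqrt(3 - 22))**2 = (-642 + sqrt(-19))**2 = (-642 + I*sqrt(19))**2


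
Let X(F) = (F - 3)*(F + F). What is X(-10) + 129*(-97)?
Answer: -12253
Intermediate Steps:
X(F) = 2*F*(-3 + F) (X(F) = (-3 + F)*(2*F) = 2*F*(-3 + F))
X(-10) + 129*(-97) = 2*(-10)*(-3 - 10) + 129*(-97) = 2*(-10)*(-13) - 12513 = 260 - 12513 = -12253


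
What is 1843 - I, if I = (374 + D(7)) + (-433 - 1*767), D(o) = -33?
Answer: 2702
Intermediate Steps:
I = -859 (I = (374 - 33) + (-433 - 1*767) = 341 + (-433 - 767) = 341 - 1200 = -859)
1843 - I = 1843 - 1*(-859) = 1843 + 859 = 2702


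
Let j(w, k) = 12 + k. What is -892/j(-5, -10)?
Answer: -446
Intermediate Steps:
-892/j(-5, -10) = -892/(12 - 10) = -892/2 = -892*½ = -446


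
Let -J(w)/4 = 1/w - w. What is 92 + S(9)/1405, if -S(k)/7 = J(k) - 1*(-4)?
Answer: 1160848/12645 ≈ 91.803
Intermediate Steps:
J(w) = -4/w + 4*w (J(w) = -4*(1/w - w) = -4/w + 4*w)
S(k) = -28 - 28*k + 28/k (S(k) = -7*((-4/k + 4*k) - 1*(-4)) = -7*((-4/k + 4*k) + 4) = -7*(4 - 4/k + 4*k) = -28 - 28*k + 28/k)
92 + S(9)/1405 = 92 + (-28 - 28*9 + 28/9)/1405 = 92 + (-28 - 252 + 28*(⅑))/1405 = 92 + (-28 - 252 + 28/9)/1405 = 92 + (1/1405)*(-2492/9) = 92 - 2492/12645 = 1160848/12645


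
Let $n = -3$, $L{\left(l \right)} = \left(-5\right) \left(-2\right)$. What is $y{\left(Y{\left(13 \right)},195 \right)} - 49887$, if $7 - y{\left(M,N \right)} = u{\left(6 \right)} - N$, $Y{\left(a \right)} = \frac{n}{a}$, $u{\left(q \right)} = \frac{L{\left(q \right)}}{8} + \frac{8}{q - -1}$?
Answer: $- \frac{1391247}{28} \approx -49687.0$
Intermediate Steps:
$L{\left(l \right)} = 10$
$u{\left(q \right)} = \frac{5}{4} + \frac{8}{1 + q}$ ($u{\left(q \right)} = \frac{10}{8} + \frac{8}{q - -1} = 10 \cdot \frac{1}{8} + \frac{8}{q + 1} = \frac{5}{4} + \frac{8}{1 + q}$)
$Y{\left(a \right)} = - \frac{3}{a}$
$y{\left(M,N \right)} = \frac{129}{28} + N$ ($y{\left(M,N \right)} = 7 - \left(\frac{37 + 5 \cdot 6}{4 \left(1 + 6\right)} - N\right) = 7 - \left(\frac{37 + 30}{4 \cdot 7} - N\right) = 7 - \left(\frac{1}{4} \cdot \frac{1}{7} \cdot 67 - N\right) = 7 - \left(\frac{67}{28} - N\right) = 7 + \left(- \frac{67}{28} + N\right) = \frac{129}{28} + N$)
$y{\left(Y{\left(13 \right)},195 \right)} - 49887 = \left(\frac{129}{28} + 195\right) - 49887 = \frac{5589}{28} - 49887 = - \frac{1391247}{28}$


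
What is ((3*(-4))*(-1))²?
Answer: 144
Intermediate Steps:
((3*(-4))*(-1))² = (-12*(-1))² = 12² = 144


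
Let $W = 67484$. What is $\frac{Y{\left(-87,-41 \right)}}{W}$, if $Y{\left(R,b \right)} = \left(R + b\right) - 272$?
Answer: $- \frac{100}{16871} \approx -0.0059273$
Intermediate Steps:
$Y{\left(R,b \right)} = -272 + R + b$
$\frac{Y{\left(-87,-41 \right)}}{W} = \frac{-272 - 87 - 41}{67484} = \left(-400\right) \frac{1}{67484} = - \frac{100}{16871}$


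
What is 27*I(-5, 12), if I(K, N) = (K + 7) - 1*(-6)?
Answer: 216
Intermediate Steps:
I(K, N) = 13 + K (I(K, N) = (7 + K) + 6 = 13 + K)
27*I(-5, 12) = 27*(13 - 5) = 27*8 = 216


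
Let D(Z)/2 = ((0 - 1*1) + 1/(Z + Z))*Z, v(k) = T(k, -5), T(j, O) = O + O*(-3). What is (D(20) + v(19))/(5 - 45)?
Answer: 29/40 ≈ 0.72500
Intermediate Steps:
T(j, O) = -2*O (T(j, O) = O - 3*O = -2*O)
v(k) = 10 (v(k) = -2*(-5) = 10)
D(Z) = 2*Z*(-1 + 1/(2*Z)) (D(Z) = 2*(((0 - 1*1) + 1/(Z + Z))*Z) = 2*(((0 - 1) + 1/(2*Z))*Z) = 2*((-1 + 1/(2*Z))*Z) = 2*(Z*(-1 + 1/(2*Z))) = 2*Z*(-1 + 1/(2*Z)))
(D(20) + v(19))/(5 - 45) = ((1 - 2*20) + 10)/(5 - 45) = ((1 - 40) + 10)/(-40) = (-39 + 10)*(-1/40) = -29*(-1/40) = 29/40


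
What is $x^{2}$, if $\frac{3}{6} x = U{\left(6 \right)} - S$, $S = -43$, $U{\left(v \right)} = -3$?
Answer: $6400$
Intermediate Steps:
$x = 80$ ($x = 2 \left(-3 - -43\right) = 2 \left(-3 + 43\right) = 2 \cdot 40 = 80$)
$x^{2} = 80^{2} = 6400$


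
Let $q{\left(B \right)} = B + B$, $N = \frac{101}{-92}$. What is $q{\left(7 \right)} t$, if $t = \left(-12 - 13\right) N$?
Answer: $\frac{17675}{46} \approx 384.24$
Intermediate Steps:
$N = - \frac{101}{92}$ ($N = 101 \left(- \frac{1}{92}\right) = - \frac{101}{92} \approx -1.0978$)
$t = \frac{2525}{92}$ ($t = \left(-12 - 13\right) \left(- \frac{101}{92}\right) = \left(-25\right) \left(- \frac{101}{92}\right) = \frac{2525}{92} \approx 27.446$)
$q{\left(B \right)} = 2 B$
$q{\left(7 \right)} t = 2 \cdot 7 \cdot \frac{2525}{92} = 14 \cdot \frac{2525}{92} = \frac{17675}{46}$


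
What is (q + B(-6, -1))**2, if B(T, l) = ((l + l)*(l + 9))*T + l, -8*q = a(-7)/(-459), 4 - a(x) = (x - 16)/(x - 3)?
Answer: 42107450401/4665600 ≈ 9025.1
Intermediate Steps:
a(x) = 4 - (-16 + x)/(-3 + x) (a(x) = 4 - (x - 16)/(x - 3) = 4 - (-16 + x)/(-3 + x))
q = 1/2160 (q = -(4 + 3*(-7))/(-3 - 7)/(8*(-459)) = -(4 - 21)/(-10)*(-1)/(8*459) = -(-1/10*(-17))*(-1)/(8*459) = -17*(-1)/(80*459) = -1/8*(-1/270) = 1/2160 ≈ 0.00046296)
B(T, l) = l + 2*T*l*(9 + l) (B(T, l) = ((2*l)*(9 + l))*T + l = (2*l*(9 + l))*T + l = 2*T*l*(9 + l) + l = l + 2*T*l*(9 + l))
(q + B(-6, -1))**2 = (1/2160 - (1 + 18*(-6) + 2*(-6)*(-1)))**2 = (1/2160 - (1 - 108 + 12))**2 = (1/2160 - 1*(-95))**2 = (1/2160 + 95)**2 = (205201/2160)**2 = 42107450401/4665600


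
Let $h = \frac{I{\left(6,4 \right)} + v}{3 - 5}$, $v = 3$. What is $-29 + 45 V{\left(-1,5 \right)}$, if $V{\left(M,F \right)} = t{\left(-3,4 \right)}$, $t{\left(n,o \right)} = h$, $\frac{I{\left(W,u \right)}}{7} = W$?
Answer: $- \frac{2083}{2} \approx -1041.5$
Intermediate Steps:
$I{\left(W,u \right)} = 7 W$
$h = - \frac{45}{2}$ ($h = \frac{7 \cdot 6 + 3}{3 - 5} = \frac{42 + 3}{-2} = 45 \left(- \frac{1}{2}\right) = - \frac{45}{2} \approx -22.5$)
$t{\left(n,o \right)} = - \frac{45}{2}$
$V{\left(M,F \right)} = - \frac{45}{2}$
$-29 + 45 V{\left(-1,5 \right)} = -29 + 45 \left(- \frac{45}{2}\right) = -29 - \frac{2025}{2} = - \frac{2083}{2}$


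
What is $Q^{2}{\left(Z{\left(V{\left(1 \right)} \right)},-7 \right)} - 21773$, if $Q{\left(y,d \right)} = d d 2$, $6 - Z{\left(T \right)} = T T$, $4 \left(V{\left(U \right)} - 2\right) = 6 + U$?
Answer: $-12169$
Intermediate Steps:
$V{\left(U \right)} = \frac{7}{2} + \frac{U}{4}$ ($V{\left(U \right)} = 2 + \frac{6 + U}{4} = 2 + \left(\frac{3}{2} + \frac{U}{4}\right) = \frac{7}{2} + \frac{U}{4}$)
$Z{\left(T \right)} = 6 - T^{2}$ ($Z{\left(T \right)} = 6 - T T = 6 - T^{2}$)
$Q{\left(y,d \right)} = 2 d^{2}$ ($Q{\left(y,d \right)} = d^{2} \cdot 2 = 2 d^{2}$)
$Q^{2}{\left(Z{\left(V{\left(1 \right)} \right)},-7 \right)} - 21773 = \left(2 \left(-7\right)^{2}\right)^{2} - 21773 = \left(2 \cdot 49\right)^{2} - 21773 = 98^{2} - 21773 = 9604 - 21773 = -12169$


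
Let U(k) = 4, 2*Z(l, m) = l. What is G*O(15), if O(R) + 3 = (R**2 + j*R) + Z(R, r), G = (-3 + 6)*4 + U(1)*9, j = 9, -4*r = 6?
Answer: 17496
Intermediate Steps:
r = -3/2 (r = -1/4*6 = -3/2 ≈ -1.5000)
Z(l, m) = l/2
G = 48 (G = (-3 + 6)*4 + 4*9 = 3*4 + 36 = 12 + 36 = 48)
O(R) = -3 + R**2 + 19*R/2 (O(R) = -3 + ((R**2 + 9*R) + R/2) = -3 + (R**2 + 19*R/2) = -3 + R**2 + 19*R/2)
G*O(15) = 48*(-3 + 15**2 + (19/2)*15) = 48*(-3 + 225 + 285/2) = 48*(729/2) = 17496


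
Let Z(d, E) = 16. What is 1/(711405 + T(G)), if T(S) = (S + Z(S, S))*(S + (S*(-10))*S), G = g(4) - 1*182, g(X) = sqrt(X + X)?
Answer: 55769865/3103270451842513 + 1871816*sqrt(2)/3103270451842513 ≈ 1.8824e-8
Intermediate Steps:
g(X) = sqrt(2)*sqrt(X) (g(X) = sqrt(2*X) = sqrt(2)*sqrt(X))
G = -182 + 2*sqrt(2) (G = sqrt(2)*sqrt(4) - 1*182 = sqrt(2)*2 - 182 = 2*sqrt(2) - 182 = -182 + 2*sqrt(2) ≈ -179.17)
T(S) = (16 + S)*(S - 10*S**2) (T(S) = (S + 16)*(S + (S*(-10))*S) = (16 + S)*(S + (-10*S)*S) = (16 + S)*(S - 10*S**2))
1/(711405 + T(G)) = 1/(711405 + (-182 + 2*sqrt(2))*(16 - 159*(-182 + 2*sqrt(2)) - 10*(-182 + 2*sqrt(2))**2)) = 1/(711405 + (-182 + 2*sqrt(2))*(16 + (28938 - 318*sqrt(2)) - 10*(-182 + 2*sqrt(2))**2)) = 1/(711405 + (-182 + 2*sqrt(2))*(28954 - 318*sqrt(2) - 10*(-182 + 2*sqrt(2))**2))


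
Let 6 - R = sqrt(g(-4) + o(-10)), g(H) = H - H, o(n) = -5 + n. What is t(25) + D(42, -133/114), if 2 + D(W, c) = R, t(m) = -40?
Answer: -36 - I*sqrt(15) ≈ -36.0 - 3.873*I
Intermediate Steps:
g(H) = 0
R = 6 - I*sqrt(15) (R = 6 - sqrt(0 + (-5 - 10)) = 6 - sqrt(0 - 15) = 6 - sqrt(-15) = 6 - I*sqrt(15) ≈ 6.0 - 3.873*I)
D(W, c) = 4 - I*sqrt(15) (D(W, c) = -2 + (6 - I*sqrt(15)) = 4 - I*sqrt(15))
t(25) + D(42, -133/114) = -40 + (4 - I*sqrt(15)) = -36 - I*sqrt(15)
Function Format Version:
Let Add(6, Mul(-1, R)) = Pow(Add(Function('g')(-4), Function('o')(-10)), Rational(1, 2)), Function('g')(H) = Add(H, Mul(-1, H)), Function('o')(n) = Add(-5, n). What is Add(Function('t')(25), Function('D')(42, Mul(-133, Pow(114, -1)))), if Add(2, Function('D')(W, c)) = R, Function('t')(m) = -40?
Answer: Add(-36, Mul(-1, I, Pow(15, Rational(1, 2)))) ≈ Add(-36.000, Mul(-3.8730, I))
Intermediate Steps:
Function('g')(H) = 0
R = Add(6, Mul(-1, I, Pow(15, Rational(1, 2)))) (R = Add(6, Mul(-1, Pow(Add(0, Add(-5, -10)), Rational(1, 2)))) = Add(6, Mul(-1, Pow(Add(0, -15), Rational(1, 2)))) = Add(6, Mul(-1, Pow(-15, Rational(1, 2)))) = Add(6, Mul(-1, Mul(I, Pow(15, Rational(1, 2))))) = Add(6, Mul(-1, I, Pow(15, Rational(1, 2)))) ≈ Add(6.0000, Mul(-3.8730, I)))
Function('D')(W, c) = Add(4, Mul(-1, I, Pow(15, Rational(1, 2)))) (Function('D')(W, c) = Add(-2, Add(6, Mul(-1, I, Pow(15, Rational(1, 2))))) = Add(4, Mul(-1, I, Pow(15, Rational(1, 2)))))
Add(Function('t')(25), Function('D')(42, Mul(-133, Pow(114, -1)))) = Add(-40, Add(4, Mul(-1, I, Pow(15, Rational(1, 2))))) = Add(-36, Mul(-1, I, Pow(15, Rational(1, 2))))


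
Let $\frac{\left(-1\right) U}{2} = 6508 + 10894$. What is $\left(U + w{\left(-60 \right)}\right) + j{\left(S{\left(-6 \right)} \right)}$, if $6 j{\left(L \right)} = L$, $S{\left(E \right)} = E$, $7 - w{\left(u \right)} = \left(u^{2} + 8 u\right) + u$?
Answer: $-37858$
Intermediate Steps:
$w{\left(u \right)} = 7 - u^{2} - 9 u$ ($w{\left(u \right)} = 7 - \left(\left(u^{2} + 8 u\right) + u\right) = 7 - \left(u^{2} + 9 u\right) = 7 - u^{2} - 9 u$)
$U = -34804$ ($U = - 2 \left(6508 + 10894\right) = \left(-2\right) 17402 = -34804$)
$j{\left(L \right)} = \frac{L}{6}$
$\left(U + w{\left(-60 \right)}\right) + j{\left(S{\left(-6 \right)} \right)} = \left(-34804 - 3053\right) + \frac{1}{6} \left(-6\right) = \left(-34804 + \left(7 - 3600 + 540\right)\right) - 1 = \left(-34804 - 3053\right) - 1 = -37857 - 1 = -37858$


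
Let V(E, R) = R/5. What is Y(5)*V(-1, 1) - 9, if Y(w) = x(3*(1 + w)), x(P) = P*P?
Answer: 279/5 ≈ 55.800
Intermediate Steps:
V(E, R) = R/5 (V(E, R) = R*(⅕) = R/5)
x(P) = P²
Y(w) = (3 + 3*w)² (Y(w) = (3*(1 + w))² = (3 + 3*w)²)
Y(5)*V(-1, 1) - 9 = (9*(1 + 5)²)*((⅕)*1) - 9 = (9*6²)*(⅕) - 9 = (9*36)*(⅕) - 9 = 324*(⅕) - 9 = 324/5 - 9 = 279/5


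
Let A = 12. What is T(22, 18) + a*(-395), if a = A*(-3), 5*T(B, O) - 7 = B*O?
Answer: 71503/5 ≈ 14301.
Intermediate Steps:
T(B, O) = 7/5 + B*O/5 (T(B, O) = 7/5 + (B*O)/5 = 7/5 + B*O/5)
a = -36 (a = 12*(-3) = -36)
T(22, 18) + a*(-395) = (7/5 + (⅕)*22*18) - 36*(-395) = (7/5 + 396/5) + 14220 = 403/5 + 14220 = 71503/5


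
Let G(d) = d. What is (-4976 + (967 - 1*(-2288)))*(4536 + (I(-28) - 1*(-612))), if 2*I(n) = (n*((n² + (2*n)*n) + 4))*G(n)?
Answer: -1598292700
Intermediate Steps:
I(n) = n²*(4 + 3*n²)/2 (I(n) = ((n*((n² + (2*n)*n) + 4))*n)/2 = ((n*((n² + 2*n²) + 4))*n)/2 = ((n*(3*n² + 4))*n)/2 = ((n*(4 + 3*n²))*n)/2 = (n²*(4 + 3*n²))/2 = n²*(4 + 3*n²)/2)
(-4976 + (967 - 1*(-2288)))*(4536 + (I(-28) - 1*(-612))) = (-4976 + (967 - 1*(-2288)))*(4536 + ((½)*(-28)²*(4 + 3*(-28)²) - 1*(-612))) = (-4976 + (967 + 2288))*(4536 + ((½)*784*(4 + 3*784) + 612)) = (-4976 + 3255)*(4536 + ((½)*784*(4 + 2352) + 612)) = -1721*(4536 + ((½)*784*2356 + 612)) = -1721*(4536 + (923552 + 612)) = -1721*(4536 + 924164) = -1721*928700 = -1598292700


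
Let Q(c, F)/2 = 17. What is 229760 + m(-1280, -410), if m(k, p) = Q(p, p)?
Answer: 229794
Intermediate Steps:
Q(c, F) = 34 (Q(c, F) = 2*17 = 34)
m(k, p) = 34
229760 + m(-1280, -410) = 229760 + 34 = 229794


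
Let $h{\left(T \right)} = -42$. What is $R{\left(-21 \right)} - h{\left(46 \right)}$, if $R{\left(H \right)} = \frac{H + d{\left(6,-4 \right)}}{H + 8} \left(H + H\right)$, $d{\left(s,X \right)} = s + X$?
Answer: $- \frac{252}{13} \approx -19.385$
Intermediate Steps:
$d{\left(s,X \right)} = X + s$
$R{\left(H \right)} = \frac{2 H \left(2 + H\right)}{8 + H}$ ($R{\left(H \right)} = \frac{H + \left(-4 + 6\right)}{H + 8} \left(H + H\right) = \frac{H + 2}{8 + H} 2 H = \frac{2 + H}{8 + H} 2 H = \frac{2 H \left(2 + H\right)}{8 + H}$)
$R{\left(-21 \right)} - h{\left(46 \right)} = 2 \left(-21\right) \frac{1}{8 - 21} \left(2 - 21\right) - -42 = 2 \left(-21\right) \frac{1}{-13} \left(-19\right) + 42 = 2 \left(-21\right) \left(- \frac{1}{13}\right) \left(-19\right) + 42 = - \frac{798}{13} + 42 = - \frac{252}{13}$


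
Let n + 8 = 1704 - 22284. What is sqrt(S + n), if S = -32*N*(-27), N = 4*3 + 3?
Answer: 2*I*sqrt(1907) ≈ 87.338*I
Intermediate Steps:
N = 15 (N = 12 + 3 = 15)
n = -20588 (n = -8 + (1704 - 22284) = -8 - 20580 = -20588)
S = 12960 (S = -32*15*(-27) = -480*(-27) = 12960)
sqrt(S + n) = sqrt(12960 - 20588) = sqrt(-7628) = 2*I*sqrt(1907)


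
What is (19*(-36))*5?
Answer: -3420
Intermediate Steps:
(19*(-36))*5 = -684*5 = -3420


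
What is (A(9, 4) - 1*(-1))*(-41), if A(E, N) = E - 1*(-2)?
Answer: -492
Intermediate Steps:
A(E, N) = 2 + E (A(E, N) = E + 2 = 2 + E)
(A(9, 4) - 1*(-1))*(-41) = ((2 + 9) - 1*(-1))*(-41) = (11 + 1)*(-41) = 12*(-41) = -492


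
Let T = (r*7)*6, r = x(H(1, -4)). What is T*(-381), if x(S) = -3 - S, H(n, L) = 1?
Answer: 64008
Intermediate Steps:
r = -4 (r = -3 - 1*1 = -3 - 1 = -4)
T = -168 (T = -4*7*6 = -28*6 = -168)
T*(-381) = -168*(-381) = 64008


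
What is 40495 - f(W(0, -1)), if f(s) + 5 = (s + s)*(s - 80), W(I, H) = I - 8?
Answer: 39092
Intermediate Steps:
W(I, H) = -8 + I
f(s) = -5 + 2*s*(-80 + s) (f(s) = -5 + (s + s)*(s - 80) = -5 + (2*s)*(-80 + s) = -5 + 2*s*(-80 + s))
40495 - f(W(0, -1)) = 40495 - (-5 - 160*(-8 + 0) + 2*(-8 + 0)²) = 40495 - (-5 - 160*(-8) + 2*(-8)²) = 40495 - (-5 + 1280 + 2*64) = 40495 - (-5 + 1280 + 128) = 40495 - 1*1403 = 40495 - 1403 = 39092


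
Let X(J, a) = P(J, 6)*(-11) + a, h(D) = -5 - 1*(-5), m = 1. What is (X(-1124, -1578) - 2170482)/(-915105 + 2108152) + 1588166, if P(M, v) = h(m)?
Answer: 1894754509742/1193047 ≈ 1.5882e+6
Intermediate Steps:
h(D) = 0 (h(D) = -5 + 5 = 0)
P(M, v) = 0
X(J, a) = a (X(J, a) = 0*(-11) + a = 0 + a = a)
(X(-1124, -1578) - 2170482)/(-915105 + 2108152) + 1588166 = (-1578 - 2170482)/(-915105 + 2108152) + 1588166 = -2172060/1193047 + 1588166 = 1894754509742/1193047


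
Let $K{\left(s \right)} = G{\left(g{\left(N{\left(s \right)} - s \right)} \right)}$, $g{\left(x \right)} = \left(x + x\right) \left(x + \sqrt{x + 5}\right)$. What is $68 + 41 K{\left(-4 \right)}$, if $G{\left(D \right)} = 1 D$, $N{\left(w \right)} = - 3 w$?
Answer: $21060 + 1312 \sqrt{21} \approx 27072.0$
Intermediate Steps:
$g{\left(x \right)} = 2 x \left(x + \sqrt{5 + x}\right)$
$G{\left(D \right)} = D$
$K{\left(s \right)} = - 8 s \left(\sqrt{5 - 4 s} - 4 s\right)$ ($K{\left(s \right)} = 2 \left(- 3 s - s\right) \left(\left(- 3 s - s\right) + \sqrt{5 - 4 s}\right) = 2 \left(- 4 s\right) \left(- 4 s + \sqrt{5 - 4 s}\right) = 2 \left(- 4 s\right) \left(\sqrt{5 - 4 s} - 4 s\right) = - 8 s \left(\sqrt{5 - 4 s} - 4 s\right)$)
$68 + 41 K{\left(-4 \right)} = 68 + 41 \cdot 8 \left(-4\right) \left(- \sqrt{5 - -16} + 4 \left(-4\right)\right) = 68 + 41 \cdot 8 \left(-4\right) \left(- \sqrt{5 + 16} - 16\right) = 68 + 41 \cdot 8 \left(-4\right) \left(- \sqrt{21} - 16\right) = 68 + 41 \cdot 8 \left(-4\right) \left(-16 - \sqrt{21}\right) = 68 + 41 \left(512 + 32 \sqrt{21}\right) = 68 + \left(20992 + 1312 \sqrt{21}\right) = 21060 + 1312 \sqrt{21}$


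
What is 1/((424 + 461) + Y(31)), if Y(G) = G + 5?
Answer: 1/921 ≈ 0.0010858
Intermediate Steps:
Y(G) = 5 + G
1/((424 + 461) + Y(31)) = 1/((424 + 461) + (5 + 31)) = 1/(885 + 36) = 1/921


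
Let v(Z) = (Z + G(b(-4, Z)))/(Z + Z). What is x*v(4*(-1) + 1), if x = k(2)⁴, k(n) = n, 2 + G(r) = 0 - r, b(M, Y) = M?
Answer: 8/3 ≈ 2.6667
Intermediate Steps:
G(r) = -2 - r (G(r) = -2 + (0 - r) = -2 - r)
v(Z) = (2 + Z)/(2*Z) (v(Z) = (Z + (-2 - 1*(-4)))/(Z + Z) = (Z + (-2 + 4))/((2*Z)) = (Z + 2)*(1/(2*Z)) = (2 + Z)*(1/(2*Z)) = (2 + Z)/(2*Z))
x = 16 (x = 2⁴ = 16)
x*v(4*(-1) + 1) = 16*((2 + (4*(-1) + 1))/(2*(4*(-1) + 1))) = 16*((2 + (-4 + 1))/(2*(-4 + 1))) = 16*((½)*(2 - 3)/(-3)) = 16*((½)*(-⅓)*(-1)) = 16*(⅙) = 8/3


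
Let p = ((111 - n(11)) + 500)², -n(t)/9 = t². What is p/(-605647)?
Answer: -2890000/605647 ≈ -4.7718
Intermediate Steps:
n(t) = -9*t²
p = 2890000 (p = ((111 - (-9)*11²) + 500)² = ((111 - (-9)*121) + 500)² = ((111 - 1*(-1089)) + 500)² = ((111 + 1089) + 500)² = (1200 + 500)² = 1700² = 2890000)
p/(-605647) = 2890000/(-605647) = 2890000*(-1/605647) = -2890000/605647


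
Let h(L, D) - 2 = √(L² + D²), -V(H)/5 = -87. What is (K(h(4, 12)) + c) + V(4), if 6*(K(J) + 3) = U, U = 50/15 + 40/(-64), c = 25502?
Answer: 3734561/144 ≈ 25934.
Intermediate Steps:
V(H) = 435 (V(H) = -5*(-87) = 435)
U = 65/24 (U = 50*(1/15) + 40*(-1/64) = 10/3 - 5/8 = 65/24 ≈ 2.7083)
h(L, D) = 2 + √(D² + L²) (h(L, D) = 2 + √(L² + D²) = 2 + √(D² + L²))
K(J) = -367/144 (K(J) = -3 + (⅙)*(65/24) = -3 + 65/144 = -367/144)
(K(h(4, 12)) + c) + V(4) = (-367/144 + 25502) + 435 = 3671921/144 + 435 = 3734561/144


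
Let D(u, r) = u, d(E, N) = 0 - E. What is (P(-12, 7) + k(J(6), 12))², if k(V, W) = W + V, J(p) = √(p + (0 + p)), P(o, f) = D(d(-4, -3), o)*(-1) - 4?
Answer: 28 + 16*√3 ≈ 55.713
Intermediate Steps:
d(E, N) = -E
P(o, f) = -8 (P(o, f) = -1*(-4)*(-1) - 4 = 4*(-1) - 4 = -4 - 4 = -8)
J(p) = √2*√p (J(p) = √(p + p) = √(2*p) = √2*√p)
k(V, W) = V + W
(P(-12, 7) + k(J(6), 12))² = (-8 + (√2*√6 + 12))² = (-8 + (2*√3 + 12))² = (-8 + (12 + 2*√3))² = (4 + 2*√3)²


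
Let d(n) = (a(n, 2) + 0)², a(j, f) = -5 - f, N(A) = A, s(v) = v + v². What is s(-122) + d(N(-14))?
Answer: 14811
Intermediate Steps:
d(n) = 49 (d(n) = ((-5 - 1*2) + 0)² = ((-5 - 2) + 0)² = (-7 + 0)² = (-7)² = 49)
s(-122) + d(N(-14)) = -122*(1 - 122) + 49 = -122*(-121) + 49 = 14762 + 49 = 14811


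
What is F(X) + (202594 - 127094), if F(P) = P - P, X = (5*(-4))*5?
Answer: 75500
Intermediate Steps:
X = -100 (X = -20*5 = -100)
F(P) = 0
F(X) + (202594 - 127094) = 0 + (202594 - 127094) = 0 + 75500 = 75500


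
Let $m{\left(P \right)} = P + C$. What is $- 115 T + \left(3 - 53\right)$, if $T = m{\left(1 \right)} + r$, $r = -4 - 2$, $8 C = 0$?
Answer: $525$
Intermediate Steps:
$C = 0$ ($C = \frac{1}{8} \cdot 0 = 0$)
$r = -6$ ($r = -4 - 2 = -6$)
$m{\left(P \right)} = P$ ($m{\left(P \right)} = P + 0 = P$)
$T = -5$ ($T = 1 - 6 = -5$)
$- 115 T + \left(3 - 53\right) = \left(-115\right) \left(-5\right) + \left(3 - 53\right) = 575 + \left(3 - 53\right) = 575 - 50 = 525$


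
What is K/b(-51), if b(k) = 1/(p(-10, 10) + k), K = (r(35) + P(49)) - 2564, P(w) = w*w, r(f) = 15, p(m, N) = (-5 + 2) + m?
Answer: 9472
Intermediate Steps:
p(m, N) = -3 + m
P(w) = w²
K = -148 (K = (15 + 49²) - 2564 = (15 + 2401) - 2564 = 2416 - 2564 = -148)
b(k) = 1/(-13 + k) (b(k) = 1/((-3 - 10) + k) = 1/(-13 + k))
K/b(-51) = -148/(1/(-13 - 51)) = -148/(1/(-64)) = -148/(-1/64) = -148*(-64) = 9472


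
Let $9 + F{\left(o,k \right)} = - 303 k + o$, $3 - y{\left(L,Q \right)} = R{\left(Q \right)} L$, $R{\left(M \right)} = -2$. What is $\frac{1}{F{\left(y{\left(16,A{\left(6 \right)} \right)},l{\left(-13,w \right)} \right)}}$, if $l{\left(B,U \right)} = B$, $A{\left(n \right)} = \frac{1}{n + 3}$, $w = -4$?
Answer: $\frac{1}{3965} \approx 0.00025221$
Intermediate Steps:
$A{\left(n \right)} = \frac{1}{3 + n}$
$y{\left(L,Q \right)} = 3 + 2 L$ ($y{\left(L,Q \right)} = 3 - - 2 L = 3 + 2 L$)
$F{\left(o,k \right)} = -9 + o - 303 k$ ($F{\left(o,k \right)} = -9 - \left(- o + 303 k\right) = -9 + o - 303 k$)
$\frac{1}{F{\left(y{\left(16,A{\left(6 \right)} \right)},l{\left(-13,w \right)} \right)}} = \frac{1}{-9 + \left(3 + 2 \cdot 16\right) - -3939} = \frac{1}{-9 + \left(3 + 32\right) + 3939} = \frac{1}{-9 + 35 + 3939} = \frac{1}{3965}$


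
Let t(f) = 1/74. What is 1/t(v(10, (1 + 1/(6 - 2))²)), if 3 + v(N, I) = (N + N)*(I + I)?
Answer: 74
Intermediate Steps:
v(N, I) = -3 + 4*I*N (v(N, I) = -3 + (N + N)*(I + I) = -3 + (2*N)*(2*I) = -3 + 4*I*N)
t(f) = 1/74
1/t(v(10, (1 + 1/(6 - 2))²)) = 1/(1/74) = 74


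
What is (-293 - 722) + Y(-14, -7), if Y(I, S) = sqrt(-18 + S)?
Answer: -1015 + 5*I ≈ -1015.0 + 5.0*I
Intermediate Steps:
(-293 - 722) + Y(-14, -7) = (-293 - 722) + sqrt(-18 - 7) = -1015 + sqrt(-25) = -1015 + 5*I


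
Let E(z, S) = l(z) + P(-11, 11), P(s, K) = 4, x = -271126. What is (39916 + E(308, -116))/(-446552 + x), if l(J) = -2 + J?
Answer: -20113/358839 ≈ -0.056050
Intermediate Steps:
E(z, S) = 2 + z (E(z, S) = (-2 + z) + 4 = 2 + z)
(39916 + E(308, -116))/(-446552 + x) = (39916 + (2 + 308))/(-446552 - 271126) = (39916 + 310)/(-717678) = 40226*(-1/717678) = -20113/358839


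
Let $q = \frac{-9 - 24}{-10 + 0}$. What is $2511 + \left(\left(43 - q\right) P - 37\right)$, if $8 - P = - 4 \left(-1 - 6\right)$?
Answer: $1680$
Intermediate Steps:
$P = -20$ ($P = 8 - - 4 \left(-1 - 6\right) = 8 - \left(-4\right) \left(-7\right) = 8 - 28 = -20$)
$q = \frac{33}{10}$ ($q = - \frac{33}{-10} = \left(-33\right) \left(- \frac{1}{10}\right) = \frac{33}{10} \approx 3.3$)
$2511 + \left(\left(43 - q\right) P - 37\right) = 2511 + \left(\left(43 - \frac{33}{10}\right) \left(-20\right) - 37\right) = 2511 + \left(\frac{397}{10} \left(-20\right) - 37\right) = 2511 - 831 = 1680$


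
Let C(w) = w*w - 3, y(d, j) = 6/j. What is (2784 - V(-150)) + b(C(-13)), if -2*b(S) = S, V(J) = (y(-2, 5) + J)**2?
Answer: -486011/25 ≈ -19440.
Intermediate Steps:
C(w) = -3 + w**2 (C(w) = w**2 - 3 = -3 + w**2)
V(J) = (6/5 + J)**2
b(S) = -S/2
(2784 - V(-150)) + b(C(-13)) = (2784 - (6 + 5*(-150))**2/25) - (-3 + (-13)**2)/2 = (2784 - (6 - 750)**2/25) - (-3 + 169)/2 = (2784 - (-744)**2/25) - 1/2*166 = (2784 - 553536/25) - 83 = -483936/25 - 83 = -486011/25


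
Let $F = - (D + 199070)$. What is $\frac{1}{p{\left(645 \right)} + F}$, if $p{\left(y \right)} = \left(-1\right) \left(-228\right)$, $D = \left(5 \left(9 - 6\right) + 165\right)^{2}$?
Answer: $- \frac{1}{231242} \approx -4.3245 \cdot 10^{-6}$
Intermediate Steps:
$D = 32400$ ($D = \left(5 \left(9 - 6\right) + 165\right)^{2} = \left(5 \cdot 3 + 165\right)^{2} = \left(15 + 165\right)^{2} = 180^{2} = 32400$)
$p{\left(y \right)} = 228$
$F = -231470$ ($F = - (32400 + 199070) = \left(-1\right) 231470 = -231470$)
$\frac{1}{p{\left(645 \right)} + F} = \frac{1}{228 - 231470} = \frac{1}{-231242} = - \frac{1}{231242}$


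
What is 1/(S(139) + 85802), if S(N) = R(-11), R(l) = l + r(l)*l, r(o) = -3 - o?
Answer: 1/85703 ≈ 1.1668e-5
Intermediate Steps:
R(l) = l + l*(-3 - l) (R(l) = l + (-3 - l)*l = l + l*(-3 - l))
S(N) = -99 (S(N) = -1*(-11)*(2 - 11) = -1*(-11)*(-9) = -99)
1/(S(139) + 85802) = 1/(-99 + 85802) = 1/85703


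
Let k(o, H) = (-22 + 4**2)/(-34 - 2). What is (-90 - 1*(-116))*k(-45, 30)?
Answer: 13/3 ≈ 4.3333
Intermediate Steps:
k(o, H) = 1/6 (k(o, H) = (-22 + 16)/(-36) = -6*(-1/36) = 1/6)
(-90 - 1*(-116))*k(-45, 30) = (-90 - 1*(-116))*(1/6) = (-90 + 116)*(1/6) = 26*(1/6) = 13/3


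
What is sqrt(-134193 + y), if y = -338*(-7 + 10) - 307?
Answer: I*sqrt(135514) ≈ 368.12*I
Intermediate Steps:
y = -1321 (y = -1014 - 307 = -1321)
sqrt(-134193 + y) = sqrt(-134193 - 1321) = sqrt(-135514) = I*sqrt(135514)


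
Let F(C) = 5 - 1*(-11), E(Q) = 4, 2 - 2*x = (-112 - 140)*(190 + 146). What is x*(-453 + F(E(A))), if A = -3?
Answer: -18501269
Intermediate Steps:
x = 42337 (x = 1 - (-112 - 140)*(190 + 146)/2 = 1 - (-126)*336 = 1 - 1/2*(-84672) = 1 + 42336 = 42337)
F(C) = 16 (F(C) = 5 + 11 = 16)
x*(-453 + F(E(A))) = 42337*(-453 + 16) = 42337*(-437) = -18501269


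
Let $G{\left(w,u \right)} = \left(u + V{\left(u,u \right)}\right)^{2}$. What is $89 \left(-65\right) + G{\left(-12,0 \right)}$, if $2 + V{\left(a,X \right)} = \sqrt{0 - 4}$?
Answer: $-5785 - 8 i \approx -5785.0 - 8.0 i$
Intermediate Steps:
$V{\left(a,X \right)} = -2 + 2 i$ ($V{\left(a,X \right)} = -2 + \sqrt{0 - 4} = -2 + \sqrt{-4} = -2 + 2 i$)
$G{\left(w,u \right)} = \left(-2 + u + 2 i\right)^{2}$ ($G{\left(w,u \right)} = \left(u - \left(2 - 2 i\right)\right)^{2} = \left(-2 + u + 2 i\right)^{2}$)
$89 \left(-65\right) + G{\left(-12,0 \right)} = 89 \left(-65\right) + \left(-2 + 0 + 2 i\right)^{2} = -5785 + \left(-2 + 2 i\right)^{2}$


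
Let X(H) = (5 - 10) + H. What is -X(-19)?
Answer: 24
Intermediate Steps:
X(H) = -5 + H
-X(-19) = -(-5 - 19) = -1*(-24) = 24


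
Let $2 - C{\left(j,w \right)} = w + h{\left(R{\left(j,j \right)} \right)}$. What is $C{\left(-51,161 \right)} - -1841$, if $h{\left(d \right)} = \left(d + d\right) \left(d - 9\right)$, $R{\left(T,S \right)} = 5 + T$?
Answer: $-3378$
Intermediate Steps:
$h{\left(d \right)} = 2 d \left(-9 + d\right)$
$C{\left(j,w \right)} = 2 - w - 2 \left(-4 + j\right) \left(5 + j\right)$ ($C{\left(j,w \right)} = 2 - \left(w + 2 \left(5 + j\right) \left(-9 + \left(5 + j\right)\right)\right) = 2 - \left(w + 2 \left(5 + j\right) \left(-4 + j\right)\right) = 2 - \left(w + 2 \left(-4 + j\right) \left(5 + j\right)\right) = 2 - w - 2 \left(-4 + j\right) \left(5 + j\right)$)
$C{\left(-51,161 \right)} - -1841 = \left(2 - 161 - 2 \left(-4 - 51\right) \left(5 - 51\right)\right) - -1841 = \left(2 - 161 - \left(-110\right) \left(-46\right)\right) + 1841 = \left(2 - 161 - 5060\right) + 1841 = -5219 + 1841 = -3378$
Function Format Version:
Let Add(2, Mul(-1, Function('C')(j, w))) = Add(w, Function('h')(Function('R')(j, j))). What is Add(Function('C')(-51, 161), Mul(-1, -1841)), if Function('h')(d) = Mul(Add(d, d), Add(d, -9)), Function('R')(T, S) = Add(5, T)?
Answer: -3378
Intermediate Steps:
Function('h')(d) = Mul(2, d, Add(-9, d)) (Function('h')(d) = Mul(Mul(2, d), Add(-9, d)) = Mul(2, d, Add(-9, d)))
Function('C')(j, w) = Add(2, Mul(-1, w), Mul(-2, Add(-4, j), Add(5, j))) (Function('C')(j, w) = Add(2, Mul(-1, Add(w, Mul(2, Add(5, j), Add(-9, Add(5, j)))))) = Add(2, Mul(-1, Add(w, Mul(2, Add(5, j), Add(-4, j))))) = Add(2, Mul(-1, Add(w, Mul(2, Add(-4, j), Add(5, j))))) = Add(2, Add(Mul(-1, w), Mul(-2, Add(-4, j), Add(5, j)))) = Add(2, Mul(-1, w), Mul(-2, Add(-4, j), Add(5, j))))
Add(Function('C')(-51, 161), Mul(-1, -1841)) = Add(Add(2, Mul(-1, 161), Mul(-2, Add(-4, -51), Add(5, -51))), Mul(-1, -1841)) = Add(Add(2, -161, Mul(-2, -55, -46)), 1841) = Add(Add(2, -161, -5060), 1841) = Add(-5219, 1841) = -3378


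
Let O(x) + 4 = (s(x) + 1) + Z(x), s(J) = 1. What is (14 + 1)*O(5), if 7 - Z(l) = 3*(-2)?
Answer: 165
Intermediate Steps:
Z(l) = 13 (Z(l) = 7 - 3*(-2) = 7 - 1*(-6) = 7 + 6 = 13)
O(x) = 11 (O(x) = -4 + ((1 + 1) + 13) = -4 + (2 + 13) = -4 + 15 = 11)
(14 + 1)*O(5) = (14 + 1)*11 = 15*11 = 165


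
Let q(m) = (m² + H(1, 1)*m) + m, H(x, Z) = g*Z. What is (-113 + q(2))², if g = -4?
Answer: 13225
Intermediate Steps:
H(x, Z) = -4*Z
q(m) = m² - 3*m (q(m) = (m² + (-4*1)*m) + m = (m² - 4*m) + m = m² - 3*m)
(-113 + q(2))² = (-113 + 2*(-3 + 2))² = (-113 + 2*(-1))² = (-113 - 2)² = (-115)² = 13225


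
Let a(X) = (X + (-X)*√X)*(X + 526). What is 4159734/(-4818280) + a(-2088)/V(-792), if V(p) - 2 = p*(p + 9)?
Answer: 3283749773097/746999630660 - 9784368*I*√58/310069 ≈ 4.3959 - 240.32*I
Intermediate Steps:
a(X) = (526 + X)*(X - X^(3/2)) (a(X) = (X - X^(3/2))*(526 + X) = (526 + X)*(X - X^(3/2)))
V(p) = 2 + p*(9 + p) (V(p) = 2 + p*(p + 9) = 2 + p*(9 + p))
4159734/(-4818280) + a(-2088)/V(-792) = 4159734/(-4818280) + ((-2088)² - (-2088)^(5/2) - (-6589728)*I*√58 + 526*(-2088))/(2 + (-792)² + 9*(-792)) = 4159734*(-1/4818280) + (4359744 - 26158464*I*√58 - (-6589728)*I*√58 - 1098288)/(2 + 627264 - 7128) = -2079867/2409140 + (4359744 - 26158464*I*√58 + 6589728*I*√58 - 1098288)/620138 = -2079867/2409140 + (3261456 - 19568736*I*√58)*(1/620138) = -2079867/2409140 + (1630728/310069 - 9784368*I*√58/310069) = 3283749773097/746999630660 - 9784368*I*√58/310069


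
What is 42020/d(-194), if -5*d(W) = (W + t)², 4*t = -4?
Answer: -8404/1521 ≈ -5.5253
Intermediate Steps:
t = -1 (t = (¼)*(-4) = -1)
d(W) = -(-1 + W)²/5 (d(W) = -(W - 1)²/5 = -(-1 + W)²/5)
42020/d(-194) = 42020/((-(-1 - 194)²/5)) = 42020/((-⅕*(-195)²)) = 42020/((-⅕*38025)) = 42020/(-7605) = 42020*(-1/7605) = -8404/1521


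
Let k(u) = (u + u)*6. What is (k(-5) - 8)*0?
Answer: 0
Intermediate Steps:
k(u) = 12*u (k(u) = (2*u)*6 = 12*u)
(k(-5) - 8)*0 = (12*(-5) - 8)*0 = (-60 - 8)*0 = -68*0 = 0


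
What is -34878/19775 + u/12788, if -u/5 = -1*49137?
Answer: 4412401011/252882700 ≈ 17.448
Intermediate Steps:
u = 245685 (u = -(-5)*49137 = -5*(-49137) = 245685)
-34878/19775 + u/12788 = -34878/19775 + 245685/12788 = 4412401011/252882700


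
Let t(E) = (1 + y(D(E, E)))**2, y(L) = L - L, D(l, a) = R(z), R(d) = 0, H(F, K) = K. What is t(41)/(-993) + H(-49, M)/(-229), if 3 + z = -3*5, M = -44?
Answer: 43463/227397 ≈ 0.19113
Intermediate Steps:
z = -18 (z = -3 - 3*5 = -3 - 15 = -18)
D(l, a) = 0
y(L) = 0
t(E) = 1 (t(E) = (1 + 0)**2 = 1**2 = 1)
t(41)/(-993) + H(-49, M)/(-229) = 1/(-993) - 44/(-229) = 1*(-1/993) - 44*(-1/229) = -1/993 + 44/229 = 43463/227397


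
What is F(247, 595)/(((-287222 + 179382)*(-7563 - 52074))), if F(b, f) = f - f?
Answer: 0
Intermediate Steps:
F(b, f) = 0
F(247, 595)/(((-287222 + 179382)*(-7563 - 52074))) = 0/(((-287222 + 179382)*(-7563 - 52074))) = 0/((-107840*(-59637))) = 0/6431254080 = 0*(1/6431254080) = 0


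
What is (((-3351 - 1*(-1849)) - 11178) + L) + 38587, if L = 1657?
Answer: 27564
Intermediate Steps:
(((-3351 - 1*(-1849)) - 11178) + L) + 38587 = (((-3351 - 1*(-1849)) - 11178) + 1657) + 38587 = (((-3351 + 1849) - 11178) + 1657) + 38587 = ((-1502 - 11178) + 1657) + 38587 = (-12680 + 1657) + 38587 = -11023 + 38587 = 27564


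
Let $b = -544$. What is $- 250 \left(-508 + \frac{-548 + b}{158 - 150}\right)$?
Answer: $161125$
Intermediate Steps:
$- 250 \left(-508 + \frac{-548 + b}{158 - 150}\right) = - 250 \left(-508 + \frac{-548 - 544}{158 - 150}\right) = - 250 \left(-508 - \frac{1092}{8}\right) = - 250 \left(-508 - \frac{273}{2}\right) = \left(-250\right) \left(- \frac{1289}{2}\right) = 161125$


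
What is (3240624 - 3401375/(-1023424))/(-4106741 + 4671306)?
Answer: 3316535777951/577789370560 ≈ 5.7400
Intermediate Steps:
(3240624 - 3401375/(-1023424))/(-4106741 + 4671306) = (3240624 - 3401375*(-1/1023424))/564565 = (3240624 + 3401375/1023424)*(1/564565) = (3316535777951/1023424)*(1/564565) = 3316535777951/577789370560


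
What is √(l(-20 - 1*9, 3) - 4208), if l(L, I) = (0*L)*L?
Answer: 4*I*√263 ≈ 64.869*I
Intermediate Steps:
l(L, I) = 0 (l(L, I) = 0*L = 0)
√(l(-20 - 1*9, 3) - 4208) = √(0 - 4208) = √(-4208) = 4*I*√263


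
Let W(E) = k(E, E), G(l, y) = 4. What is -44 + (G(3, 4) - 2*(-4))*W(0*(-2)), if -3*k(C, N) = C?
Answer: -44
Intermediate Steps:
k(C, N) = -C/3
W(E) = -E/3
-44 + (G(3, 4) - 2*(-4))*W(0*(-2)) = -44 + (4 - 2*(-4))*(-0*(-2)) = -44 + (4 + 8)*(-⅓*0) = -44 + 12*0 = -44 + 0 = -44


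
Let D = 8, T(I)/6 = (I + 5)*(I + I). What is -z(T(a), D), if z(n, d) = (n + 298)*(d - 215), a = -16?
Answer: 498870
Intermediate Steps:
T(I) = 12*I*(5 + I) (T(I) = 6*((I + 5)*(I + I)) = 6*((5 + I)*(2*I)) = 6*(2*I*(5 + I)) = 12*I*(5 + I))
z(n, d) = (-215 + d)*(298 + n) (z(n, d) = (298 + n)*(-215 + d) = (-215 + d)*(298 + n))
-z(T(a), D) = -(-64070 - 2580*(-16)*(5 - 16) + 298*8 + 8*(12*(-16)*(5 - 16))) = -(-64070 - 2580*(-16)*(-11) + 2384 + 8*(12*(-16)*(-11))) = -(-64070 - 215*2112 + 2384 + 8*2112) = -(-64070 - 454080 + 2384 + 16896) = -1*(-498870) = 498870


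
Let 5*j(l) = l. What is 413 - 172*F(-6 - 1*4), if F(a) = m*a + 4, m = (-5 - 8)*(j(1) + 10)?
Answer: -228347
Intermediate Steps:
j(l) = l/5
m = -663/5 (m = (-5 - 8)*((1/5)*1 + 10) = -13*(1/5 + 10) = -13*51/5 = -663/5 ≈ -132.60)
F(a) = 4 - 663*a/5 (F(a) = -663*a/5 + 4 = 4 - 663*a/5)
413 - 172*F(-6 - 1*4) = 413 - 172*(4 - 663*(-6 - 1*4)/5) = 413 - 172*(4 - 663*(-6 - 4)/5) = 413 - 172*(4 - 663/5*(-10)) = 413 - 172*(4 + 1326) = 413 - 172*1330 = 413 - 228760 = -228347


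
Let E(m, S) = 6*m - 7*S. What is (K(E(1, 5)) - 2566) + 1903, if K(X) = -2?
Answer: -665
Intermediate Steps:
E(m, S) = -7*S + 6*m
(K(E(1, 5)) - 2566) + 1903 = (-2 - 2566) + 1903 = -2568 + 1903 = -665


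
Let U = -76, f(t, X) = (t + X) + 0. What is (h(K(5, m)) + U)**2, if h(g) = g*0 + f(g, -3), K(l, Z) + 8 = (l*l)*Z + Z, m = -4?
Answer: 36481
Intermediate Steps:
f(t, X) = X + t (f(t, X) = (X + t) + 0 = X + t)
K(l, Z) = -8 + Z + Z*l**2 (K(l, Z) = -8 + ((l*l)*Z + Z) = -8 + (l**2*Z + Z) = -8 + (Z*l**2 + Z) = -8 + (Z + Z*l**2) = -8 + Z + Z*l**2)
h(g) = -3 + g (h(g) = g*0 + (-3 + g) = 0 + (-3 + g) = -3 + g)
(h(K(5, m)) + U)**2 = ((-3 + (-8 - 4 - 4*5**2)) - 76)**2 = ((-3 + (-8 - 4 - 4*25)) - 76)**2 = ((-3 + (-8 - 4 - 100)) - 76)**2 = ((-3 - 112) - 76)**2 = (-115 - 76)**2 = (-191)**2 = 36481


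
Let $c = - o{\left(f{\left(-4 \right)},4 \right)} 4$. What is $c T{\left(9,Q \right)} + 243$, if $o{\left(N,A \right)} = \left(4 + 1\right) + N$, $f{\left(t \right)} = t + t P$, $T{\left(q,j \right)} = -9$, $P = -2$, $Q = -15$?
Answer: $567$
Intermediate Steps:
$f{\left(t \right)} = - t$ ($f{\left(t \right)} = t + t \left(-2\right) = t - 2 t = - t$)
$o{\left(N,A \right)} = 5 + N$
$c = -36$ ($c = - (5 - -4) 4 = - (5 + 4) 4 = \left(-1\right) 9 \cdot 4 = \left(-9\right) 4 = -36$)
$c T{\left(9,Q \right)} + 243 = \left(-36\right) \left(-9\right) + 243 = 324 + 243 = 567$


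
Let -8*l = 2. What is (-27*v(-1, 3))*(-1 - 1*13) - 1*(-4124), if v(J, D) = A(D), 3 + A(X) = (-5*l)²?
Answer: 28645/8 ≈ 3580.6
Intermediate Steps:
l = -¼ (l = -⅛*2 = -¼ ≈ -0.25000)
A(X) = -23/16 (A(X) = -3 + (-5*(-¼))² = -3 + (5/4)² = -3 + 25/16 = -23/16)
v(J, D) = -23/16
(-27*v(-1, 3))*(-1 - 1*13) - 1*(-4124) = (-27*(-23/16))*(-1 - 1*13) - 1*(-4124) = 621*(-1 - 13)/16 + 4124 = (621/16)*(-14) + 4124 = -4347/8 + 4124 = 28645/8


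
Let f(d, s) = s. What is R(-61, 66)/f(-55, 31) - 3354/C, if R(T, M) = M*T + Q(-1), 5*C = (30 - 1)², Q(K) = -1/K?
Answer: -3904895/26071 ≈ -149.78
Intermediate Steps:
C = 841/5 (C = (30 - 1)²/5 = (⅕)*29² = (⅕)*841 = 841/5 ≈ 168.20)
R(T, M) = 1 + M*T (R(T, M) = M*T - 1/(-1) = M*T - 1*(-1) = M*T + 1 = 1 + M*T)
R(-61, 66)/f(-55, 31) - 3354/C = (1 + 66*(-61))/31 - 3354/841/5 = (1 - 4026)*(1/31) - 3354*5/841 = -4025*1/31 - 16770/841 = -4025/31 - 16770/841 = -3904895/26071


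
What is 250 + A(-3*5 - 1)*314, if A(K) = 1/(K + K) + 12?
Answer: 64131/16 ≈ 4008.2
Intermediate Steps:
A(K) = 12 + 1/(2*K) (A(K) = 1/(2*K) + 12 = 12 + 1/(2*K))
250 + A(-3*5 - 1)*314 = 250 + (12 + 1/(2*(-3*5 - 1)))*314 = 250 + (12 + 1/(2*(-15 - 1)))*314 = 250 + (12 + (½)/(-16))*314 = 250 + (12 + (½)*(-1/16))*314 = 250 + (12 - 1/32)*314 = 250 + (383/32)*314 = 250 + 60131/16 = 64131/16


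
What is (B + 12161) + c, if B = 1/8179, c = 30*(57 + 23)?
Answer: 119094420/8179 ≈ 14561.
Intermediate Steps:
c = 2400 (c = 30*80 = 2400)
B = 1/8179 ≈ 0.00012226
(B + 12161) + c = (1/8179 + 12161) + 2400 = 99464820/8179 + 2400 = 119094420/8179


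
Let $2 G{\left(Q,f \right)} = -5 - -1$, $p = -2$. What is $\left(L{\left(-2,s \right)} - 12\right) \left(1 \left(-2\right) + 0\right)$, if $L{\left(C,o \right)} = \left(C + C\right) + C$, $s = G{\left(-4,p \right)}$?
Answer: $36$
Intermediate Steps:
$G{\left(Q,f \right)} = -2$ ($G{\left(Q,f \right)} = \frac{-5 - -1}{2} = \frac{-5 + 1}{2} = \frac{1}{2} \left(-4\right) = -2$)
$s = -2$
$L{\left(C,o \right)} = 3 C$ ($L{\left(C,o \right)} = 2 C + C = 3 C$)
$\left(L{\left(-2,s \right)} - 12\right) \left(1 \left(-2\right) + 0\right) = \left(3 \left(-2\right) - 12\right) \left(1 \left(-2\right) + 0\right) = \left(-6 - 12\right) \left(-2 + 0\right) = \left(-18\right) \left(-2\right) = 36$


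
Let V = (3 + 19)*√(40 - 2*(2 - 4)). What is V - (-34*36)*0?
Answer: 44*√11 ≈ 145.93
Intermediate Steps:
V = 44*√11 (V = 22*√(40 - 2*(-2)) = 22*√(40 + 4) = 22*√44 = 22*(2*√11) = 44*√11 ≈ 145.93)
V - (-34*36)*0 = 44*√11 - (-34*36)*0 = 44*√11 - (-1224)*0 = 44*√11 - 1*0 = 44*√11 + 0 = 44*√11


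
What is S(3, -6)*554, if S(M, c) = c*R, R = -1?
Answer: 3324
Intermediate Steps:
S(M, c) = -c (S(M, c) = c*(-1) = -c)
S(3, -6)*554 = -1*(-6)*554 = 6*554 = 3324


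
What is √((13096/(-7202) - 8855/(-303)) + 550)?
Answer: √687405212925483/1091103 ≈ 24.029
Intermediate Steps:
√((13096/(-7202) - 8855/(-303)) + 550) = √((13096*(-1/7202) - 8855*(-1/303)) + 550) = √((-6548/3601 + 8855/303) + 550) = √(29902811/1091103 + 550) = √(630009461/1091103) = √687405212925483/1091103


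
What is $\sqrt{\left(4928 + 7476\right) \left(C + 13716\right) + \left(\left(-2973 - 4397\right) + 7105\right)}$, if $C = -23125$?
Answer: $i \sqrt{116709501} \approx 10803.0 i$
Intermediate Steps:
$\sqrt{\left(4928 + 7476\right) \left(C + 13716\right) + \left(\left(-2973 - 4397\right) + 7105\right)} = \sqrt{\left(4928 + 7476\right) \left(-23125 + 13716\right) + \left(\left(-2973 - 4397\right) + 7105\right)} = \sqrt{12404 \left(-9409\right) + \left(-7370 + 7105\right)} = \sqrt{-116709236 - 265} = \sqrt{-116709501} = i \sqrt{116709501}$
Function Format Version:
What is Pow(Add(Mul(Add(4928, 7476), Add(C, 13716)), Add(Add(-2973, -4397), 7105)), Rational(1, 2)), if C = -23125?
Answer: Mul(I, Pow(116709501, Rational(1, 2))) ≈ Mul(10803., I)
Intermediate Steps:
Pow(Add(Mul(Add(4928, 7476), Add(C, 13716)), Add(Add(-2973, -4397), 7105)), Rational(1, 2)) = Pow(Add(Mul(Add(4928, 7476), Add(-23125, 13716)), Add(Add(-2973, -4397), 7105)), Rational(1, 2)) = Pow(Add(Mul(12404, -9409), Add(-7370, 7105)), Rational(1, 2)) = Pow(Add(-116709236, -265), Rational(1, 2)) = Pow(-116709501, Rational(1, 2)) = Mul(I, Pow(116709501, Rational(1, 2)))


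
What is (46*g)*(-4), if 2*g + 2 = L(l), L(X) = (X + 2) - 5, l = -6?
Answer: 1012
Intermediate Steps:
L(X) = -3 + X (L(X) = (2 + X) - 5 = -3 + X)
g = -11/2 (g = -1 + (-3 - 6)/2 = -1 + (1/2)*(-9) = -1 - 9/2 = -11/2 ≈ -5.5000)
(46*g)*(-4) = (46*(-11/2))*(-4) = -253*(-4) = 1012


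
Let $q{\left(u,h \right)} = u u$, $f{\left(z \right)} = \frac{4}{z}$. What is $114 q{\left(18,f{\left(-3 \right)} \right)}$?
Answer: $36936$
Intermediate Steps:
$q{\left(u,h \right)} = u^{2}$
$114 q{\left(18,f{\left(-3 \right)} \right)} = 114 \cdot 18^{2} = 114 \cdot 324 = 36936$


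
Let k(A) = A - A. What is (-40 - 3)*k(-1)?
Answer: 0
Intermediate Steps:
k(A) = 0
(-40 - 3)*k(-1) = (-40 - 3)*0 = -43*0 = 0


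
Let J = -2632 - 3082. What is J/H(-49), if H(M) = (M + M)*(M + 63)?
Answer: 2857/686 ≈ 4.1647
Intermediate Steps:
H(M) = 2*M*(63 + M) (H(M) = (2*M)*(63 + M) = 2*M*(63 + M))
J = -5714
J/H(-49) = -5714*(-1/(98*(63 - 49))) = -5714/(2*(-49)*14) = -5714/(-1372) = -5714*(-1/1372) = 2857/686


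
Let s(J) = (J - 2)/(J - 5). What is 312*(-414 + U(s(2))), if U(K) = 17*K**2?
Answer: -129168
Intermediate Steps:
s(J) = (-2 + J)/(-5 + J)
312*(-414 + U(s(2))) = 312*(-414 + 17*((-2 + 2)/(-5 + 2))**2) = 312*(-414 + 17*(0/(-3))**2) = 312*(-414 + 17*(-1/3*0)**2) = 312*(-414 + 17*0**2) = 312*(-414 + 17*0) = 312*(-414 + 0) = 312*(-414) = -129168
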